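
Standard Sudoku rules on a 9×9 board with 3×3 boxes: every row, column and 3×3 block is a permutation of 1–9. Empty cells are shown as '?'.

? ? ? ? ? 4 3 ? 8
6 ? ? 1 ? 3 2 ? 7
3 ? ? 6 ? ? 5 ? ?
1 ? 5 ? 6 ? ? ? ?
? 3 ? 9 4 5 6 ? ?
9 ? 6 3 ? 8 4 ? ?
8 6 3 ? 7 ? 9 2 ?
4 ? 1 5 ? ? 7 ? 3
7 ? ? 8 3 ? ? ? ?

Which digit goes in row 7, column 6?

row 4, column 7 = 8 (sole candidate).
row 5, column 1 = 2 (sole candidate).
row 5, column 9 = 1 (sole candidate).
row 6, column 2 = 7 (sole candidate).
row 6, column 8 = 5 (sole candidate).
row 6, column 9 = 2 (sole candidate).
row 7, column 4 = 4 (sole candidate).
row 7, column 6 = 1: row 7 has {2,3,4,6,7,8,9}; col 6 has {3,4,5,8}; box has {3,4,5,7,8} → only 1 remains.

1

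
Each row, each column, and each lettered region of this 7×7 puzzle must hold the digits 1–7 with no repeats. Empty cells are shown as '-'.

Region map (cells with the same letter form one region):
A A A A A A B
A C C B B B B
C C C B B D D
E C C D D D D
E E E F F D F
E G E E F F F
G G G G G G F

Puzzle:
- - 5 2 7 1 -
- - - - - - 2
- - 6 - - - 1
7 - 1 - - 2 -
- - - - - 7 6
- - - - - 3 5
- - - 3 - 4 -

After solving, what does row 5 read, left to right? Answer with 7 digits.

R3C6 = 5: row 3 has {1,6}; col 6 has {1,2,3,4,7}; region has {1,2,7} → only 5 remains.
R7C7 = 7: row 7 has {3,4}; col 7 has {1,2,5,6}; region has {3,5,6} → only 7 remains.
R2C6 = 6: row 2 has {2}; col 6 has {1,2,3,4,5,7}; region has {2} → only 6 remains.
R7C3 = 2: row 7 has {3,4,7}; col 3 has {1,5,6}; region has {3,4} → only 2 remains.
R6C3 = 4: row 6 has {3,5}; col 3 has {1,2,5,6}; region has {7} → only 4 remains.
R5C3 = 3: row 5 has {6,7}; col 3 has {1,2,4,5,6}; region has {4,7} → only 3 remains.
R2C3 = 7: row 2 has {2,6}; col 3 has {1,2,3,4,5,6}; region has {1,6} → only 7 remains.
R3C4 = 7: in row 3, 7 can only go here (every other open cell in that row sees a 7).
R4C2 = 5: in row 4, 5 can only go here (every other open cell in that row sees a 5).
R5C1 = 5: in row 5, 5 can only go here (every other open cell in that row sees a 5).
R6C2 = 7: in row 6, 7 can only go here (every other open cell in that row sees a 7).
R7C5 = 5: in row 7, 5 can only go here (every other open cell in that row sees a 5).
R2C4 = 5: in row 2, 5 can only go here (every other open cell in that row sees a 5).
R2C5 = 1: in row 2, 1 can only go here (every other open cell in that row sees a 1).
R6C5 = 2: row 6 has {3,4,5,7}; col 5 has {1,5,7}; region has {3,5,6,7} → only 2 remains.
R5C5 = 4: row 5 has {3,5,6,7}; col 5 has {1,2,5,7}; region has {2,3,5,6,7} → only 4 remains.
R3C5 = 3: row 3 has {1,5,6,7}; col 5 has {1,2,4,5,7}; region has {1,2,5,6,7} → only 3 remains.
R4C5 = 6: row 4 has {1,2,5,7}; col 5 has {1,2,3,4,5,7}; region has {1,2,5,7} → only 6 remains.
R5C4 = 1: row 5 has {3,4,5,6,7}; col 4 has {2,3,5,7}; region has {2,3,4,5,6,7} → only 1 remains.
R6C4 = 6: row 6 has {2,3,4,5,7}; col 4 has {1,2,3,5,7}; region has {3,4,5,7} → only 6 remains.
R1C7 = 4: row 1 has {1,2,5,7}; col 7 has {1,2,5,6,7}; region has {1,2,3,5,6,7} → only 4 remains.
R4C4 = 4: row 4 has {1,2,5,6,7}; col 4 has {1,2,3,5,6,7}; region has {1,2,5,6,7} → only 4 remains.
R4C7 = 3: row 4 has {1,2,4,5,6,7}; col 7 has {1,2,4,5,6,7}; region has {1,2,4,5,6,7} → only 3 remains.
R5C2 = 2: row 5 has {1,3,4,5,6,7}; col 2 has {5,7}; region has {3,4,5,6,7} → only 2 remains.

5231476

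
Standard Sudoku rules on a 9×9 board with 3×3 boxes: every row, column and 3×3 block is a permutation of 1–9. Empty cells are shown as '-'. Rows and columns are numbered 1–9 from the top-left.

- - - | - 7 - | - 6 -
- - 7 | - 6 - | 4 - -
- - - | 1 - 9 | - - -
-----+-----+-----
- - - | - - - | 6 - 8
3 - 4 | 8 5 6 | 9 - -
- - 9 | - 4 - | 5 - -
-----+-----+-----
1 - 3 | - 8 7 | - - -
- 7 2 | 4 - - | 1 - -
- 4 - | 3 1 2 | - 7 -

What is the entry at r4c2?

r7c7 = 2 (sole candidate).
r8c5 = 9 (sole candidate).
r8c6 = 5 (sole candidate).
r9c7 = 8 (sole candidate).
r1c7 = 3 (sole candidate).
r3c7 = 7 (sole candidate).
r7c4 = 6 (sole candidate).
r8c8 = 3 (sole candidate).
r8c9 = 6 (sole candidate).
r8c1 = 8 (sole candidate).
r3c1 = 4 (hidden single in row 3).
r1c6 = 4 (hidden single in row 1).
r4c8 = 4 (hidden single in row 4).
r4c4 = 9 (hidden single in row 4).
r4c1 = 7 (hidden single in row 4).
r5c9 = 7 (hidden single in row 5).
r6c4 = 7 (hidden single in row 6).
r6c2 = 8 (hidden single in row 6).
r1c3 = 8 (hidden single in row 1).
r3c8 = 8 (hidden single in row 3).
r2c6 = 8 (hidden single in row 2).
r2c2 = 3 (hidden single in row 2).
r3c5 = 3 (hidden single in row 3).
r4c5 = 2 (sole candidate).
r4c6 = 3 (hidden single in row 4).
r6c6 = 1 (sole candidate).
r6c8 = 2 (sole candidate).
r6c9 = 3 (sole candidate).
r5c8 = 1 (sole candidate).
r6c1 = 6 (sole candidate).
r5c2 = 2 (sole candidate).
r2c9 = 1 (hidden single in row 2).
r1c2 = 1 (hidden single in row 1).
r4c2 = 5: row 4 has {2,3,4,6,7,8,9}; col 2 has {1,2,3,4,7,8}; box has {2,3,4,6,7,8,9} → only 5 remains.

5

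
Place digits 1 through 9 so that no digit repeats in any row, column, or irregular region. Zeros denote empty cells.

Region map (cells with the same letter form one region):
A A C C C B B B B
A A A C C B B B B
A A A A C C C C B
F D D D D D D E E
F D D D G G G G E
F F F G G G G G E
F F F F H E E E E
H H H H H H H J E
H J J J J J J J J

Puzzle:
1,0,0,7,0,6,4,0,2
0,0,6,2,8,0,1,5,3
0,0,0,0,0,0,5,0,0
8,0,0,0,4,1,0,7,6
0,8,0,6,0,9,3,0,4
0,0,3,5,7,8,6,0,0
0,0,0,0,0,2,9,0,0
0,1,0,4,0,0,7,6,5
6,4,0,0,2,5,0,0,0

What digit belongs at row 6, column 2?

2

row 1, column 3 = 9: row 1 has {1,2,4,6,7}; col 3 has {3,6}; region has {2,5,7,8} → only 9 remains.
row 1, column 5 = 3: row 1 has {1,2,4,6,7,9}; col 5 has {2,4,7,8}; region has {2,5,7,8,9} → only 3 remains.
row 1, column 8 = 8: row 1 has {1,2,3,4,6,7,9}; col 8 has {5,6,7}; region has {1,2,3,4,5,6} → only 8 remains.
row 2, column 6 = 7: row 2 has {1,2,3,5,6,8}; col 6 has {1,2,5,6,8,9}; region has {1,2,3,4,5,6,8} → only 7 remains.
row 3, column 6 = 4: row 3 has {5}; col 6 has {1,2,5,6,7,8,9}; region has {2,3,5,7,8,9} → only 4 remains.
row 3, column 8 = 1: row 3 has {4,5}; col 8 has {5,6,7,8}; region has {2,3,4,5,7,8,9} → only 1 remains.
row 3, column 9 = 9: row 3 has {1,4,5}; col 9 has {2,3,4,5,6}; region has {1,2,3,4,5,6,7,8} → only 9 remains.
row 4, column 7 = 2: row 4 has {1,4,6,7,8}; col 7 has {1,3,4,5,6,7,9}; region has {1,4,6,8} → only 2 remains.
row 5, column 5 = 1: row 5 has {3,4,6,8,9}; col 5 has {2,3,4,7,8}; region has {3,5,6,7,8,9} → only 1 remains.
row 5, column 8 = 2: row 5 has {1,3,4,6,8,9}; col 8 has {1,5,6,7,8}; region has {1,3,5,6,7,8,9} → only 2 remains.
row 6, column 8 = 4: row 6 has {3,5,6,7,8}; col 8 has {1,2,5,6,7,8}; region has {1,2,3,5,6,7,8,9} → only 4 remains.
row 6, column 9 = 1: row 6 has {3,4,5,6,7,8}; col 9 has {2,3,4,5,6,9}; region has {2,4,5,6,7,9} → only 1 remains.
row 7, column 4 = 1: row 7 has {2,9}; col 4 has {2,4,5,6,7}; region has {3,8} → only 1 remains.
row 7, column 5 = 5: row 7 has {1,2,9}; col 5 has {1,2,3,4,7,8}; region has {1,4,6,7} → only 5 remains.
row 7, column 8 = 3: row 7 has {1,2,5,9}; col 8 has {1,2,4,5,6,7,8}; region has {1,2,4,5,6,7,9} → only 3 remains.
row 7, column 9 = 8: row 7 has {1,2,3,5,9}; col 9 has {1,2,3,4,5,6,9}; region has {1,2,3,4,5,6,7,9} → only 8 remains.
row 8, column 5 = 9: row 8 has {1,4,5,6,7}; col 5 has {1,2,3,4,5,7,8}; region has {1,4,5,6,7} → only 9 remains.
row 8, column 6 = 3: row 8 has {1,4,5,6,7,9}; col 6 has {1,2,4,5,6,7,8,9}; region has {1,4,5,6,7,9} → only 3 remains.
row 9, column 7 = 8: row 9 has {2,4,5,6}; col 7 has {1,2,3,4,5,6,7,9}; region has {2,4,5,6} → only 8 remains.
row 9, column 8 = 9: row 9 has {2,4,5,6,8}; col 8 has {1,2,3,4,5,6,7,8}; region has {2,4,5,6,8} → only 9 remains.
row 9, column 9 = 7: row 9 has {2,4,5,6,8,9}; col 9 has {1,2,3,4,5,6,8,9}; region has {2,4,5,6,8,9} → only 7 remains.
row 1, column 2 = 5: row 1 has {1,2,3,4,6,7,8,9}; col 2 has {1,4,8}; region has {1,6} → only 5 remains.
row 2, column 2 = 9: row 2 has {1,2,3,5,6,7,8}; col 2 has {1,4,5,8}; region has {1,5,6} → only 9 remains.
row 3, column 5 = 6: row 3 has {1,4,5,9}; col 5 has {1,2,3,4,5,7,8,9}; region has {1,2,3,4,5,7,8,9} → only 6 remains.
row 4, column 2 = 3: row 4 has {1,2,4,6,7,8}; col 2 has {1,4,5,8,9}; region has {1,2,4,6,8} → only 3 remains.
row 4, column 3 = 5: row 4 has {1,2,3,4,6,7,8}; col 3 has {3,6,9}; region has {1,2,3,4,6,8} → only 5 remains.
row 4, column 4 = 9: row 4 has {1,2,3,4,5,6,7,8}; col 4 has {1,2,4,5,6,7}; region has {1,2,3,4,5,6,8} → only 9 remains.
row 5, column 3 = 7: row 5 has {1,2,3,4,6,8,9}; col 3 has {3,5,6,9}; region has {1,2,3,4,5,6,8,9} → only 7 remains.
row 6, column 2 = 2: row 6 has {1,3,4,5,6,7,8}; col 2 has {1,3,4,5,8,9}; region has {1,3,8} → only 2 remains.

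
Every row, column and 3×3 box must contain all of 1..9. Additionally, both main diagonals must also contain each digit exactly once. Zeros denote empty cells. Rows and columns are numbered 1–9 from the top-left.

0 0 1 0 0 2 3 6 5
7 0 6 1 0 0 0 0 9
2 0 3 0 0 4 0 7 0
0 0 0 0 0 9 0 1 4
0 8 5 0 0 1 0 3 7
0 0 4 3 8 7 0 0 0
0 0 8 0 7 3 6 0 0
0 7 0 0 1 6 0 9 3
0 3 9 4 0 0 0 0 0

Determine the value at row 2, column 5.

row 1, column 5 = 9: row 1 has {1,2,3,5,6}; col 5 has {1,7,8}; box has {1,2,4} → only 9 remains.
row 3, column 7 = 1: row 3 has {2,3,4,7}; col 7 has {3,6}; box has {3,5,6,7,9}; anti-diagonal has {3,5,7,8,9} → only 1 remains.
row 3, column 9 = 8: row 3 has {1,2,3,4,7}; col 9 has {3,4,5,7,9}; box has {1,3,5,6,7,9} → only 8 remains.
row 8, column 3 = 2: row 8 has {1,3,6,7,9}; col 3 has {1,3,4,5,6,8,9}; box has {3,7,8,9} → only 2 remains.
row 9, column 1 = 6: row 9 has {3,4,9}; col 1 has {2,7}; box has {2,3,7,8,9}; anti-diagonal has {1,3,5,7,8,9} → only 6 remains.
row 1, column 2 = 4: row 1 has {1,2,3,5,6,9}; col 2 has {3,7,8}; box has {1,2,3,6,7} → only 4 remains.
row 2, column 2 = 5: row 2 has {1,6,7,9}; col 2 has {3,4,7,8}; box has {1,2,3,4,6,7}; main diagonal has {3,6,7,9} → only 5 remains.
row 2, column 5 = 3: row 2 has {1,5,6,7,9}; col 5 has {1,7,8,9}; box has {1,2,4,9} → only 3 remains.

3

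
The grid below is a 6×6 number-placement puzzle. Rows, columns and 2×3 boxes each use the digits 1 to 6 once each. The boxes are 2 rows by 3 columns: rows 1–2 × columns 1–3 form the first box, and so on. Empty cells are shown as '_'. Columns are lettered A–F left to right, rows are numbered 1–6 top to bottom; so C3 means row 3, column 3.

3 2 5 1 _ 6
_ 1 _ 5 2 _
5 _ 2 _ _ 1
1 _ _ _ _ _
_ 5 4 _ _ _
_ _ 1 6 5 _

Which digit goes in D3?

4

E1 = 4: row 1 has {1,2,3,5,6}; col 5 has {2,5}; box has {1,2,5,6} → only 4 remains.
C2 = 6: row 2 has {1,2,5}; col 3 has {1,2,4,5}; box has {1,2,3,5} → only 6 remains.
F2 = 3: row 2 has {1,2,5,6}; col 6 has {1,6}; box has {1,2,4,5,6} → only 3 remains.
C4 = 3: row 4 has {1}; col 3 has {1,2,4,5,6}; box has {1,2,5} → only 3 remains.
E4 = 6: row 4 has {1,3}; col 5 has {2,4,5}; box has {1} → only 6 remains.
F5 = 2: row 5 has {4,5}; col 6 has {1,3,6}; box has {5,6} → only 2 remains.
A6 = 2: row 6 has {1,5,6}; col 1 has {1,3,5}; box has {1,4,5} → only 2 remains.
B6 = 3: row 6 has {1,2,5,6}; col 2 has {1,2,5}; box has {1,2,4,5} → only 3 remains.
F6 = 4: row 6 has {1,2,3,5,6}; col 6 has {1,2,3,6}; box has {2,5,6} → only 4 remains.
A2 = 4: row 2 has {1,2,3,5,6}; col 1 has {1,2,3,5}; box has {1,2,3,5,6} → only 4 remains.
E3 = 3: row 3 has {1,2,5}; col 5 has {2,4,5,6}; box has {1,6} → only 3 remains.
B4 = 4: row 4 has {1,3,6}; col 2 has {1,2,3,5}; box has {1,2,3,5} → only 4 remains.
D4 = 2: row 4 has {1,3,4,6}; col 4 has {1,5,6}; box has {1,3,6} → only 2 remains.
F4 = 5: row 4 has {1,2,3,4,6}; col 6 has {1,2,3,4,6}; box has {1,2,3,6} → only 5 remains.
A5 = 6: row 5 has {2,4,5}; col 1 has {1,2,3,4,5}; box has {1,2,3,4,5} → only 6 remains.
D5 = 3: row 5 has {2,4,5,6}; col 4 has {1,2,5,6}; box has {2,4,5,6} → only 3 remains.
E5 = 1: row 5 has {2,3,4,5,6}; col 5 has {2,3,4,5,6}; box has {2,3,4,5,6} → only 1 remains.
B3 = 6: row 3 has {1,2,3,5}; col 2 has {1,2,3,4,5}; box has {1,2,3,4,5} → only 6 remains.
D3 = 4: row 3 has {1,2,3,5,6}; col 4 has {1,2,3,5,6}; box has {1,2,3,5,6} → only 4 remains.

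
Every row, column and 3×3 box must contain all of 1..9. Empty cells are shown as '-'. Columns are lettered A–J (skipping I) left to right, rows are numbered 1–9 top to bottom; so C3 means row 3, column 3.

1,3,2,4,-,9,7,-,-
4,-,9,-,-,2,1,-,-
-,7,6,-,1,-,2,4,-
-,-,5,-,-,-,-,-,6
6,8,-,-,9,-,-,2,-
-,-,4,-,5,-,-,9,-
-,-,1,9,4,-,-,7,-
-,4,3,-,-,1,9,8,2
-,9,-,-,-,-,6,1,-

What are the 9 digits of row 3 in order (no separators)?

876513249

B2 = 5 (sole candidate).
A3 = 8: row 3 has {1,2,4,6,7}; col 1 has {1,4,6}; box has {1,2,3,4,5,6,7,9} → only 8 remains.
H4 = 3 (sole candidate).
C5 = 7 (sole candidate).
G6 = 8 (sole candidate).
C9 = 8 (sole candidate).
H2 = 6 (sole candidate).
G4 = 4 (sole candidate).
G5 = 5 (sole candidate).
J5 = 1 (sole candidate).
J6 = 7 (sole candidate).
G7 = 3 (sole candidate).
J7 = 5 (sole candidate).
J9 = 4 (sole candidate).
H1 = 5 (sole candidate).
J1 = 8 (sole candidate).
J2 = 3 (sole candidate).
J3 = 9: row 3 has {1,2,4,6,7,8}; col 9 has {1,2,3,4,5,6,7,8}; box has {1,2,3,4,5,6,7,8} → only 9 remains.
D5 = 3 (sole candidate).
F5 = 4 (sole candidate).
F6 = 6 (sole candidate).
A7 = 2 (sole candidate).
B7 = 6 (sole candidate).
F7 = 8 (sole candidate).
E1 = 6 (sole candidate).
D3 = 5: row 3 has {1,2,4,6,7,8,9}; col 4 has {3,4,9}; box has {1,2,4,6,9} → only 5 remains.
F3 = 3: row 3 has {1,2,4,5,6,7,8,9}; col 6 has {1,2,4,6,8,9}; box has {1,2,4,5,6,9} → only 3 remains.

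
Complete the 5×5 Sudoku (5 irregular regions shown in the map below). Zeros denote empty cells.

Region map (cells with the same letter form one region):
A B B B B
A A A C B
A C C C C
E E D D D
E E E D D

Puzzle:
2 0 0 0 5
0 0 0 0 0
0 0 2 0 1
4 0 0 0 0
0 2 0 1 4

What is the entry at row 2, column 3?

row 2, column 5 = 2 (hidden single in row 2).
row 4, column 5 = 3 (sole candidate).
row 4, column 3 = 5 (sole candidate).
row 4, column 4 = 2 (sole candidate).
row 5, column 3 = 3 (sole candidate).
row 4, column 2 = 1 (sole candidate).
row 5, column 1 = 5 (sole candidate).
row 3, column 1 = 3 (sole candidate).
row 2, column 1 = 1 (sole candidate).
row 2, column 3 = 4: row 2 has {1,2}; col 3 has {2,3,5}; region has {1,2,3} → only 4 remains.

4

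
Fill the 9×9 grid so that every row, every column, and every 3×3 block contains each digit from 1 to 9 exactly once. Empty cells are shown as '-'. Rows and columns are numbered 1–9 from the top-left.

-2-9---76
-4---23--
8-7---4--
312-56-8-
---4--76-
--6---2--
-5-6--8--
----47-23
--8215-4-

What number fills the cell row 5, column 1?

9

row 4, column 4 = 7 (sole candidate).
row 4, column 7 = 9 (sole candidate).
row 4, column 9 = 4 (sole candidate).
row 8, column 4 = 8 (sole candidate).
row 9, column 7 = 6 (sole candidate).
row 1, column 6 = 4 (hidden single in row 1).
row 1, column 5 = 8 (hidden single in row 1).
row 1, column 3 = 3 (hidden single in row 1).
row 2, column 5 = 7 (hidden single in row 2).
row 2, column 9 = 8 (hidden single in row 2).
row 2, column 1 = 6 (hidden single in row 2).
row 3, column 2 = 9 (sole candidate).
row 5, column 2 = 8 (sole candidate).
row 6, column 2 = 7 (sole candidate).
row 8, column 2 = 6 (sole candidate).
row 9, column 2 = 3 (sole candidate).
row 2, column 8 = 9 (hidden single in row 2).
row 7, column 8 = 1 (sole candidate).
row 8, column 7 = 5 (sole candidate).
row 1, column 7 = 1 (sole candidate).
row 3, column 8 = 5 (sole candidate).
row 3, column 9 = 2 (sole candidate).
row 6, column 8 = 3 (sole candidate).
row 1, column 1 = 5 (sole candidate).
row 2, column 3 = 1 (sole candidate).
row 2, column 4 = 5 (sole candidate).
row 5, column 1 = 9: row 5 has {4,6,7,8}; col 1 has {3,5,6,8}; box has {1,2,3,6,7,8} → only 9 remains.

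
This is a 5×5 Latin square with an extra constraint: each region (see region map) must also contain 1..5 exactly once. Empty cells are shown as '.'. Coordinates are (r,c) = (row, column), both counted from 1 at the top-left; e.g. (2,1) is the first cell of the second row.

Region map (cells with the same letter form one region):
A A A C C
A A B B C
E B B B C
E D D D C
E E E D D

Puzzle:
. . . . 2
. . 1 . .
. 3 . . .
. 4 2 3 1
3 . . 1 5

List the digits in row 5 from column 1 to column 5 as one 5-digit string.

(3,5) = 4 (sole candidate).
(4,1) = 5 (sole candidate).
(5,2) = 2: row 5 has {1,3,5}; col 2 has {3,4}; region has {3,5} → only 2 remains.
(5,3) = 4: row 5 has {1,2,3,5}; col 3 has {1,2}; region has {2,3,5} → only 4 remains.

32415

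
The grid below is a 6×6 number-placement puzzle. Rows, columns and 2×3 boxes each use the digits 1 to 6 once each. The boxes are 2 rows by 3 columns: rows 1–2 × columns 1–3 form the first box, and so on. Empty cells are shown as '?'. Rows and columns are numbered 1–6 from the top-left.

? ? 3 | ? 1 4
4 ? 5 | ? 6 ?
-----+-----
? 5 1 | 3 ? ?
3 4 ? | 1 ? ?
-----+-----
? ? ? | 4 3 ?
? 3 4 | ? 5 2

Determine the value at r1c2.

2

r2c4 = 2: row 2 has {4,5,6}; col 4 has {1,3,4}; box has {1,4,6} → only 2 remains.
r2c6 = 3: row 2 has {2,4,5,6}; col 6 has {2,4}; box has {1,2,4,6} → only 3 remains.
r3c6 = 6: row 3 has {1,3,5}; col 6 has {2,3,4}; box has {1,3} → only 6 remains.
r4c5 = 2: row 4 has {1,3,4}; col 5 has {1,3,5,6}; box has {1,3,6} → only 2 remains.
r4c6 = 5: row 4 has {1,2,3,4}; col 6 has {2,3,4,6}; box has {1,2,3,6} → only 5 remains.
r5c6 = 1: row 5 has {3,4}; col 6 has {2,3,4,5,6}; box has {2,3,4,5} → only 1 remains.
r6c4 = 6: row 6 has {2,3,4,5}; col 4 has {1,2,3,4}; box has {1,2,3,4,5} → only 6 remains.
r1c4 = 5: row 1 has {1,3,4}; col 4 has {1,2,3,4,6}; box has {1,2,3,4,6} → only 5 remains.
r2c2 = 1: row 2 has {2,3,4,5,6}; col 2 has {3,4,5}; box has {3,4,5} → only 1 remains.
r3c1 = 2: row 3 has {1,3,5,6}; col 1 has {3,4}; box has {1,3,4,5} → only 2 remains.
r3c5 = 4: row 3 has {1,2,3,5,6}; col 5 has {1,2,3,5,6}; box has {1,2,3,5,6} → only 4 remains.
r4c3 = 6: row 4 has {1,2,3,4,5}; col 3 has {1,3,4,5}; box has {1,2,3,4,5} → only 6 remains.
r5c3 = 2: row 5 has {1,3,4}; col 3 has {1,3,4,5,6}; box has {3,4} → only 2 remains.
r6c1 = 1: row 6 has {2,3,4,5,6}; col 1 has {2,3,4}; box has {2,3,4} → only 1 remains.
r1c1 = 6: row 1 has {1,3,4,5}; col 1 has {1,2,3,4}; box has {1,3,4,5} → only 6 remains.
r1c2 = 2: row 1 has {1,3,4,5,6}; col 2 has {1,3,4,5}; box has {1,3,4,5,6} → only 2 remains.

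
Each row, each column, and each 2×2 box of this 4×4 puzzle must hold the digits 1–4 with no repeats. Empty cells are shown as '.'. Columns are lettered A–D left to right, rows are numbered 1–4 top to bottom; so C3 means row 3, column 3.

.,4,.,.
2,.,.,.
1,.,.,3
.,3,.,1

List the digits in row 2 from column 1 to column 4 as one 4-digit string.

2134

A1 = 3 (sole candidate).
D1 = 2 (sole candidate).
B2 = 1: row 2 has {2}; col 2 has {3,4}; box has {2,3,4} → only 1 remains.
D2 = 4: row 2 has {1,2}; col 4 has {1,2,3}; box has {2} → only 4 remains.
B3 = 2 (sole candidate).
C3 = 4 (sole candidate).
A4 = 4 (sole candidate).
C4 = 2 (sole candidate).
C1 = 1 (sole candidate).
C2 = 3: row 2 has {1,2,4}; col 3 has {1,2,4}; box has {1,2,4} → only 3 remains.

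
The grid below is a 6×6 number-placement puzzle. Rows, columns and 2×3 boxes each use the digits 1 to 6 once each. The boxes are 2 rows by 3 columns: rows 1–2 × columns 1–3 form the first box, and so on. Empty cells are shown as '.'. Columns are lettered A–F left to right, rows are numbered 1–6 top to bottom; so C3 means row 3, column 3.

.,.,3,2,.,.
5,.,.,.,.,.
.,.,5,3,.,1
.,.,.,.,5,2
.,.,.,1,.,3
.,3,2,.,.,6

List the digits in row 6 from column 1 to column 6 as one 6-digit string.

132546

F2 = 4: row 2 has {5}; col 6 has {1,2,3,6}; box has {2} → only 4 remains.
E6 = 4: row 6 has {2,3,6}; col 5 has {5}; box has {1,3,6} → only 4 remains.
F1 = 5: row 1 has {2,3}; col 6 has {1,2,3,4,6}; box has {2,4} → only 5 remains.
D2 = 6: row 2 has {4,5}; col 4 has {1,2,3}; box has {2,4,5} → only 6 remains.
E3 = 6: row 3 has {1,3,5}; col 5 has {4,5}; box has {1,2,3,5} → only 6 remains.
D4 = 4: row 4 has {2,5}; col 4 has {1,2,3,6}; box has {1,2,3,5,6} → only 4 remains.
E5 = 2: row 5 has {1,3}; col 5 has {4,5,6}; box has {1,3,4,6} → only 2 remains.
A6 = 1: row 6 has {2,3,4,6}; col 1 has {5}; box has {2,3} → only 1 remains.
D6 = 5: row 6 has {1,2,3,4,6}; col 4 has {1,2,3,4,6}; box has {1,2,3,4,6} → only 5 remains.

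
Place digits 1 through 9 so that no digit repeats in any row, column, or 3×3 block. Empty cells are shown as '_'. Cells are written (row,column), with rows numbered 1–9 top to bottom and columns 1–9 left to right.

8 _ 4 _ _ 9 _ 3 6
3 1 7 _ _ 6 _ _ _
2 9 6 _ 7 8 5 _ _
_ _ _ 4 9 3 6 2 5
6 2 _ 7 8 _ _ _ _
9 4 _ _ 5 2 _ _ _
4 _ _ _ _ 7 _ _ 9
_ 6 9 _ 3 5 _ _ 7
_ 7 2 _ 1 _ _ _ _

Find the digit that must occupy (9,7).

(1,2) = 5: row 1 has {3,4,6,8,9}; col 2 has {1,2,4,6,7,9}; box has {1,2,3,4,6,7,8,9} → only 5 remains.
(1,5) = 2: row 1 has {3,4,5,6,8,9}; col 5 has {1,3,5,7,8,9}; box has {6,7,8,9} → only 2 remains.
(2,4) = 5: row 2 has {1,3,6,7}; col 4 has {4,7}; box has {2,6,7,8,9} → only 5 remains.
(2,5) = 4: row 2 has {1,3,5,6,7}; col 5 has {1,2,3,5,7,8,9}; box has {2,5,6,7,8,9} → only 4 remains.
(4,2) = 8: row 4 has {2,3,4,5,6,9}; col 2 has {1,2,4,5,6,7,9}; box has {2,4,6,9} → only 8 remains.
(4,3) = 1: row 4 has {2,3,4,5,6,8,9}; col 3 has {2,4,6,7,9}; box has {2,4,6,8,9} → only 1 remains.
(5,6) = 1: row 5 has {2,6,7,8}; col 6 has {2,3,5,6,7,8,9}; box has {2,3,4,5,7,8,9} → only 1 remains.
(6,3) = 3: row 6 has {2,4,5,9}; col 3 has {1,2,4,6,7,9}; box has {1,2,4,6,8,9} → only 3 remains.
(6,4) = 6: row 6 has {2,3,4,5,9}; col 4 has {4,5,7}; box has {1,2,3,4,5,7,8,9} → only 6 remains.
(7,2) = 3: row 7 has {4,7,9}; col 2 has {1,2,4,5,6,7,8,9}; box has {2,4,6,7,9} → only 3 remains.
(7,5) = 6: row 7 has {3,4,7,9}; col 5 has {1,2,3,4,5,7,8,9}; box has {1,3,5,7} → only 6 remains.
(8,1) = 1: row 8 has {3,5,6,7,9}; col 1 has {2,3,4,6,8,9}; box has {2,3,4,6,7,9} → only 1 remains.
(9,1) = 5: row 9 has {1,2,7}; col 1 has {1,2,3,4,6,8,9}; box has {1,2,3,4,6,7,9} → only 5 remains.
(9,6) = 4: row 9 has {1,2,5,7}; col 6 has {1,2,3,5,6,7,8,9}; box has {1,3,5,6,7} → only 4 remains.
(1,4) = 1: row 1 has {2,3,4,5,6,8,9}; col 4 has {4,5,6,7}; box has {2,4,5,6,7,8,9} → only 1 remains.
(1,7) = 7: row 1 has {1,2,3,4,5,6,8,9}; col 7 has {5,6}; box has {3,5,6} → only 7 remains.
(3,4) = 3: row 3 has {2,5,6,7,8,9}; col 4 has {1,4,5,6,7}; box has {1,2,4,5,6,7,8,9} → only 3 remains.
(4,1) = 7: row 4 has {1,2,3,4,5,6,8,9}; col 1 has {1,2,3,4,5,6,8,9}; box has {1,2,3,4,6,8,9} → only 7 remains.
(5,3) = 5: row 5 has {1,2,6,7,8}; col 3 has {1,2,3,4,6,7,9}; box has {1,2,3,4,6,7,8,9} → only 5 remains.
(7,3) = 8: row 7 has {3,4,6,7,9}; col 3 has {1,2,3,4,5,6,7,9}; box has {1,2,3,4,5,6,7,9} → only 8 remains.
(7,4) = 2: row 7 has {3,4,6,7,8,9}; col 4 has {1,3,4,5,6,7}; box has {1,3,4,5,6,7} → only 2 remains.
(7,7) = 1: row 7 has {2,3,4,6,7,8,9}; col 7 has {5,6,7}; box has {7,9} → only 1 remains.
(7,8) = 5: row 7 has {1,2,3,4,6,7,8,9}; col 8 has {2,3}; box has {1,7,9} → only 5 remains.
(8,4) = 8: row 8 has {1,3,5,6,7,9}; col 4 has {1,2,3,4,5,6,7}; box has {1,2,3,4,5,6,7} → only 8 remains.
(8,8) = 4: row 8 has {1,3,5,6,7,8,9}; col 8 has {2,3,5}; box has {1,5,7,9} → only 4 remains.
(9,4) = 9: row 9 has {1,2,4,5,7}; col 4 has {1,2,3,4,5,6,7,8}; box has {1,2,3,4,5,6,7,8} → only 9 remains.
(3,8) = 1: row 3 has {2,3,5,6,7,8,9}; col 8 has {2,3,4,5}; box has {3,5,6,7} → only 1 remains.
(3,9) = 4: row 3 has {1,2,3,5,6,7,8,9}; col 9 has {5,6,7,9}; box has {1,3,5,6,7} → only 4 remains.
(5,8) = 9: row 5 has {1,2,5,6,7,8}; col 8 has {1,2,3,4,5}; box has {2,5,6} → only 9 remains.
(5,9) = 3: row 5 has {1,2,5,6,7,8,9}; col 9 has {4,5,6,7,9}; box has {2,5,6,9} → only 3 remains.
(6,7) = 8: row 6 has {2,3,4,5,6,9}; col 7 has {1,5,6,7}; box has {2,3,5,6,9} → only 8 remains.
(6,8) = 7: row 6 has {2,3,4,5,6,8,9}; col 8 has {1,2,3,4,5,9}; box has {2,3,5,6,8,9} → only 7 remains.
(6,9) = 1: row 6 has {2,3,4,5,6,7,8,9}; col 9 has {3,4,5,6,7,9}; box has {2,3,5,6,7,8,9} → only 1 remains.
(8,7) = 2: row 8 has {1,3,4,5,6,7,8,9}; col 7 has {1,5,6,7,8}; box has {1,4,5,7,9} → only 2 remains.
(9,7) = 3: row 9 has {1,2,4,5,7,9}; col 7 has {1,2,5,6,7,8}; box has {1,2,4,5,7,9} → only 3 remains.

3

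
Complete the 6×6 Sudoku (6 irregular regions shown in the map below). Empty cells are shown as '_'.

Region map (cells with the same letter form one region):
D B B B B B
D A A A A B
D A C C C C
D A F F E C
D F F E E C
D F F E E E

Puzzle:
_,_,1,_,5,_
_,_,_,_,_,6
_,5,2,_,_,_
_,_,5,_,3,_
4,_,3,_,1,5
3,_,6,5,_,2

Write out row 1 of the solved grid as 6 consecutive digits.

r2c3 = 4 (sole candidate).
r2c5 = 2 (sole candidate).
r5c2 = 2 (sole candidate).
r5c4 = 6 (sole candidate).
r6c5 = 4 (sole candidate).
r3c5 = 6 (sole candidate).
r6c2 = 1 (sole candidate).
r2c2 = 3 (sole candidate).
r2c4 = 1 (sole candidate).
r3c1 = 1 (sole candidate).
r4c2 = 6 (sole candidate).
r4c4 = 4 (sole candidate).
r4c6 = 1 (sole candidate).
r1c2 = 4: row 1 has {1,5}; col 2 has {1,2,3,5,6}; region has {1,5,6} → only 4 remains.
r1c6 = 3: row 1 has {1,4,5}; col 6 has {1,2,5,6}; region has {1,4,5,6} → only 3 remains.
r2c1 = 5 (sole candidate).
r3c4 = 3 (sole candidate).
r3c6 = 4 (sole candidate).
r4c1 = 2 (sole candidate).
r1c1 = 6: row 1 has {1,3,4,5}; col 1 has {1,2,3,4,5}; region has {1,2,3,4,5} → only 6 remains.
r1c4 = 2: row 1 has {1,3,4,5,6}; col 4 has {1,3,4,5,6}; region has {1,3,4,5,6} → only 2 remains.

641253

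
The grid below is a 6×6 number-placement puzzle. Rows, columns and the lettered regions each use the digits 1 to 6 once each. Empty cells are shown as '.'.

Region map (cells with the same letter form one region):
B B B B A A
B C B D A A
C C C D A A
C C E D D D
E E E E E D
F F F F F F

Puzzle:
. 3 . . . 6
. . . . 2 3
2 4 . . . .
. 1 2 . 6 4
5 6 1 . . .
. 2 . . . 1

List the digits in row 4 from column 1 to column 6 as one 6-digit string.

R2C2 = 5: row 2 has {2,3}; col 2 has {1,2,3,4,6}; region has {1,2,4} → only 5 remains.
R2C4 = 1: row 2 has {2,3,5}; col 4 has {}; region has {4,6} → only 1 remains.
R3C6 = 5: row 3 has {2,4}; col 6 has {1,3,4,6}; region has {2,3,6} → only 5 remains.
R4C1 = 3: row 4 has {1,2,4,6}; col 1 has {2,5}; region has {1,2,4,5} → only 3 remains.
R4C4 = 5: row 4 has {1,2,3,4,6}; col 4 has {1}; region has {1,4,6} → only 5 remains.

312564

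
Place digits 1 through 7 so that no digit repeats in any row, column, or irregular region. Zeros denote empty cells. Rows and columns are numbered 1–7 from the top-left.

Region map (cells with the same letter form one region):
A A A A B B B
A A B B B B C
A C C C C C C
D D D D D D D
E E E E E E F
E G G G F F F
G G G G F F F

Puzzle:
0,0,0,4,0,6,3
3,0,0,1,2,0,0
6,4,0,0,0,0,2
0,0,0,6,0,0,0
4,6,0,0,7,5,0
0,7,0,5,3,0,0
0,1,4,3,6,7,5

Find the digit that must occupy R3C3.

R1C5 = 5: row 1 has {3,4,6}; col 5 has {2,3,6,7}; region has {1,2,3,6} → only 5 remains.
R2C2 = 5: row 2 has {1,2,3}; col 2 has {1,4,6,7}; region has {3,4,6} → only 5 remains.
R2C3 = 7: row 2 has {1,2,3,5}; col 3 has {4}; region has {1,2,3,5,6} → only 7 remains.
R2C6 = 4: row 2 has {1,2,3,5,7}; col 6 has {5,6,7}; region has {1,2,3,5,6,7} → only 4 remains.
R2C7 = 6: row 2 has {1,2,3,4,5,7}; col 7 has {2,3,5}; region has {2,4} → only 6 remains.
R3C4 = 7: row 3 has {2,4,6}; col 4 has {1,3,4,5,6}; region has {2,4,6} → only 7 remains.
R3C5 = 1: row 3 has {2,4,6,7}; col 5 has {2,3,5,6,7}; region has {2,4,6,7} → only 1 remains.
R3C6 = 3: row 3 has {1,2,4,6,7}; col 6 has {4,5,6,7}; region has {1,2,4,6,7} → only 3 remains.
R4C5 = 4: row 4 has {6}; col 5 has {1,2,3,5,6,7}; region has {6} → only 4 remains.
R5C4 = 2: row 5 has {4,5,6,7}; col 4 has {1,3,4,5,6,7}; region has {4,5,6,7} → only 2 remains.
R5C7 = 1: row 5 has {2,4,5,6,7}; col 7 has {2,3,5,6}; region has {3,5,6,7} → only 1 remains.
R6C1 = 1: row 6 has {3,5,7}; col 1 has {3,4,6}; region has {2,4,5,6,7} → only 1 remains.
R6C6 = 2: row 6 has {1,3,5,7}; col 6 has {3,4,5,6,7}; region has {1,3,5,6,7} → only 2 remains.
R6C7 = 4: row 6 has {1,2,3,5,7}; col 7 has {1,2,3,5,6}; region has {1,2,3,5,6,7} → only 4 remains.
R7C1 = 2: row 7 has {1,3,4,5,6,7}; col 1 has {1,3,4,6}; region has {1,3,4,5,7} → only 2 remains.
R1C1 = 7: row 1 has {3,4,5,6}; col 1 has {1,2,3,4,6}; region has {3,4,5,6} → only 7 remains.
R1C2 = 2: row 1 has {3,4,5,6,7}; col 2 has {1,4,5,6,7}; region has {3,4,5,6,7} → only 2 remains.
R1C3 = 1: row 1 has {2,3,4,5,6,7}; col 3 has {4,7}; region has {2,3,4,5,6,7} → only 1 remains.
R3C3 = 5: row 3 has {1,2,3,4,6,7}; col 3 has {1,4,7}; region has {1,2,3,4,6,7} → only 5 remains.

5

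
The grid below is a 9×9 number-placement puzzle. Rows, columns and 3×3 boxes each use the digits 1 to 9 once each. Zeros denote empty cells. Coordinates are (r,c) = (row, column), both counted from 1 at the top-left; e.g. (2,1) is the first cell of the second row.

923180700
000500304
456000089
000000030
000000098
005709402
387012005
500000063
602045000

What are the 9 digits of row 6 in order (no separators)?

835769412

(1,8) = 5: row 1 has {1,2,3,7,8,9}; col 8 has {3,6,8,9}; box has {3,4,7,8,9} → only 5 remains.
(1,9) = 6: row 1 has {1,2,3,5,7,8,9}; col 9 has {2,3,4,5,8,9}; box has {3,4,5,7,8,9} → only 6 remains.
(6,8) = 1: row 6 has {2,4,5,7,9}; col 8 has {3,5,6,8,9}; box has {2,3,4,8,9} → only 1 remains.
(7,7) = 9: row 7 has {1,2,3,5,7,8}; col 7 has {3,4,7}; box has {3,5,6} → only 9 remains.
(7,8) = 4: row 7 has {1,2,3,5,7,8,9}; col 8 has {1,3,5,6,8,9}; box has {3,5,6,9} → only 4 remains.
(9,8) = 7: row 9 has {2,4,5,6}; col 8 has {1,3,4,5,6,8,9}; box has {3,4,5,6,9} → only 7 remains.
(9,9) = 1: row 9 has {2,4,5,6,7}; col 9 has {2,3,4,5,6,8,9}; box has {3,4,5,6,7,9} → only 1 remains.
(1,6) = 4: row 1 has {1,2,3,5,6,7,8,9}; col 6 has {2,5,9}; box has {1,5,8} → only 4 remains.
(2,8) = 2: row 2 has {3,4,5}; col 8 has {1,3,4,5,6,7,8,9}; box has {3,4,5,6,7,8,9} → only 2 remains.
(3,7) = 1: row 3 has {4,5,6,8,9}; col 7 has {3,4,7,9}; box has {2,3,4,5,6,7,8,9} → only 1 remains.
(4,9) = 7: row 4 has {3}; col 9 has {1,2,3,4,5,6,8,9}; box has {1,2,3,4,8,9} → only 7 remains.
(6,1) = 8: row 6 has {1,2,4,5,7,9}; col 1 has {3,4,5,6,9}; box has {5} → only 8 remains.
(7,4) = 6: row 7 has {1,2,3,4,5,7,8,9}; col 4 has {1,5,7}; box has {1,2,4,5} → only 6 remains.
(9,2) = 9: row 9 has {1,2,4,5,6,7}; col 2 has {2,5,8}; box has {2,3,5,6,7,8} → only 9 remains.
(9,7) = 8: row 9 has {1,2,4,5,6,7,9}; col 7 has {1,3,4,7,9}; box has {1,3,4,5,6,7,9} → only 8 remains.
(8,7) = 2: row 8 has {3,5,6}; col 7 has {1,3,4,7,8,9}; box has {1,3,4,5,6,7,8,9} → only 2 remains.
(9,4) = 3: row 9 has {1,2,4,5,6,7,8,9}; col 4 has {1,5,6,7}; box has {1,2,4,5,6} → only 3 remains.
(3,4) = 2: row 3 has {1,4,5,6,8,9}; col 4 has {1,3,5,6,7}; box has {1,4,5,8} → only 2 remains.
(5,4) = 4: row 5 has {8,9}; col 4 has {1,2,3,5,6,7}; box has {7,9} → only 4 remains.
(4,4) = 8: row 4 has {3,7}; col 4 has {1,2,3,4,5,6,7}; box has {4,7,9} → only 8 remains.
(5,3) = 1: row 5 has {4,8,9}; col 3 has {2,3,5,6,7}; box has {5,8} → only 1 remains.
(8,3) = 4: row 8 has {2,3,5,6}; col 3 has {1,2,3,5,6,7}; box has {2,3,5,6,7,8,9} → only 4 remains.
(8,4) = 9: row 8 has {2,3,4,5,6}; col 4 has {1,2,3,4,5,6,7,8}; box has {1,2,3,4,5,6} → only 9 remains.
(8,5) = 7: row 8 has {2,3,4,5,6,9}; col 5 has {1,4,8}; box has {1,2,3,4,5,6,9} → only 7 remains.
(8,6) = 8: row 8 has {2,3,4,5,6,7,9}; col 6 has {2,4,5,9}; box has {1,2,3,4,5,6,7,9} → only 8 remains.
(2,3) = 8: row 2 has {2,3,4,5}; col 3 has {1,2,3,4,5,6,7}; box has {2,3,4,5,6,9} → only 8 remains.
(3,5) = 3: row 3 has {1,2,4,5,6,8,9}; col 5 has {1,4,7,8}; box has {1,2,4,5,8} → only 3 remains.
(3,6) = 7: row 3 has {1,2,3,4,5,6,8,9}; col 6 has {2,4,5,8,9}; box has {1,2,3,4,5,8} → only 7 remains.
(4,1) = 2: row 4 has {3,7,8}; col 1 has {3,4,5,6,8,9}; box has {1,5,8} → only 2 remains.
(4,3) = 9: row 4 has {2,3,7,8}; col 3 has {1,2,3,4,5,6,7,8}; box has {1,2,5,8} → only 9 remains.
(5,1) = 7: row 5 has {1,4,8,9}; col 1 has {2,3,4,5,6,8,9}; box has {1,2,5,8,9} → only 7 remains.
(6,5) = 6: row 6 has {1,2,4,5,7,8,9}; col 5 has {1,3,4,7,8}; box has {4,7,8,9} → only 6 remains.
(8,2) = 1: row 8 has {2,3,4,5,6,7,8,9}; col 2 has {2,5,8,9}; box has {2,3,4,5,6,7,8,9} → only 1 remains.
(2,1) = 1: row 2 has {2,3,4,5,8}; col 1 has {2,3,4,5,6,7,8,9}; box has {2,3,4,5,6,8,9} → only 1 remains.
(2,2) = 7: row 2 has {1,2,3,4,5,8}; col 2 has {1,2,5,8,9}; box has {1,2,3,4,5,6,8,9} → only 7 remains.
(2,5) = 9: row 2 has {1,2,3,4,5,7,8}; col 5 has {1,3,4,6,7,8}; box has {1,2,3,4,5,7,8} → only 9 remains.
(2,6) = 6: row 2 has {1,2,3,4,5,7,8,9}; col 6 has {2,4,5,7,8,9}; box has {1,2,3,4,5,7,8,9} → only 6 remains.
(4,5) = 5: row 4 has {2,3,7,8,9}; col 5 has {1,3,4,6,7,8,9}; box has {4,6,7,8,9} → only 5 remains.
(4,6) = 1: row 4 has {2,3,5,7,8,9}; col 6 has {2,4,5,6,7,8,9}; box has {4,5,6,7,8,9} → only 1 remains.
(4,7) = 6: row 4 has {1,2,3,5,7,8,9}; col 7 has {1,2,3,4,7,8,9}; box has {1,2,3,4,7,8,9} → only 6 remains.
(5,5) = 2: row 5 has {1,4,7,8,9}; col 5 has {1,3,4,5,6,7,8,9}; box has {1,4,5,6,7,8,9} → only 2 remains.
(5,6) = 3: row 5 has {1,2,4,7,8,9}; col 6 has {1,2,4,5,6,7,8,9}; box has {1,2,4,5,6,7,8,9} → only 3 remains.
(5,7) = 5: row 5 has {1,2,3,4,7,8,9}; col 7 has {1,2,3,4,6,7,8,9}; box has {1,2,3,4,6,7,8,9} → only 5 remains.
(6,2) = 3: row 6 has {1,2,4,5,6,7,8,9}; col 2 has {1,2,5,7,8,9}; box has {1,2,5,7,8,9} → only 3 remains.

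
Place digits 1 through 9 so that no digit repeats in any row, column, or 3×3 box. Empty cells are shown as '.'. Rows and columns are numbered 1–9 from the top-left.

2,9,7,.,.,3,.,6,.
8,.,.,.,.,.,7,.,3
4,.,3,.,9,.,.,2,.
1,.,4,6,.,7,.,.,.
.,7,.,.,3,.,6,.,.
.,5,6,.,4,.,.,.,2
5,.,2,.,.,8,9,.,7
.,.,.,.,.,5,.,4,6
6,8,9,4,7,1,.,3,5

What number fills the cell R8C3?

R3C6 = 6: row 3 has {2,3,4,9}; col 6 has {1,3,5,7,8}; box has {3,9} → only 6 remains.
R5C1 = 9: row 5 has {3,6,7}; col 1 has {1,2,4,5,6,8}; box has {1,4,5,6,7} → only 9 remains.
R5C3 = 8: row 5 has {3,6,7,9}; col 3 has {2,3,4,6,7,9}; box has {1,4,5,6,7,9} → only 8 remains.
R5C6 = 2: row 5 has {3,6,7,8,9}; col 6 has {1,3,5,6,7,8}; box has {3,4,6,7} → only 2 remains.
R6C1 = 3: row 6 has {2,4,5,6}; col 1 has {1,2,4,5,6,8,9}; box has {1,4,5,6,7,8,9} → only 3 remains.
R6C6 = 9: row 6 has {2,3,4,5,6}; col 6 has {1,2,3,5,6,7,8}; box has {2,3,4,6,7} → only 9 remains.
R7C4 = 3: row 7 has {2,5,7,8,9}; col 4 has {4,6}; box has {1,4,5,7,8} → only 3 remains.
R7C5 = 6: row 7 has {2,3,5,7,8,9}; col 5 has {3,4,7,9}; box has {1,3,4,5,7,8} → only 6 remains.
R7C8 = 1: row 7 has {2,3,5,6,7,8,9}; col 8 has {2,3,4,6}; box has {3,4,5,6,7,9} → only 1 remains.
R8C1 = 7: row 8 has {4,5,6}; col 1 has {1,2,3,4,5,6,8,9}; box has {2,5,6,8,9} → only 7 remains.
R8C3 = 1: row 8 has {4,5,6,7}; col 3 has {2,3,4,6,7,8,9}; box has {2,5,6,7,8,9} → only 1 remains.

1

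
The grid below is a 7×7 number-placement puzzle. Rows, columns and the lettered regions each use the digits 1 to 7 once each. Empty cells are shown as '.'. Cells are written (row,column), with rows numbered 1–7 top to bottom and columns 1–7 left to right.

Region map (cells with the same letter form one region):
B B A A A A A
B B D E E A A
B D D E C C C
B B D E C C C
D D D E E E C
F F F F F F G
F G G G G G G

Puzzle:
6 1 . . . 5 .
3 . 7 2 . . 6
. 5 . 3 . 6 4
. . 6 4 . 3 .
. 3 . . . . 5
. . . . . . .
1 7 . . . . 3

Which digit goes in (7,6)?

2

(1,4) = 7 (sole candidate).
(1,7) = 2 (sole candidate).
(2,2) = 4 (sole candidate).
(2,6) = 1 (sole candidate).
(4,2) = 2 (sole candidate).
(5,6) = 7 (sole candidate).
(6,2) = 6 (sole candidate).
(6,4) = 5 (sole candidate).
(6,7) = 1 (sole candidate).
(7,4) = 6 (sole candidate).
(2,5) = 5 (sole candidate).
(3,1) = 7 (sole candidate).
(4,1) = 5 (sole candidate).
(4,7) = 7 (sole candidate).
(5,4) = 1 (sole candidate).
(5,5) = 6 (sole candidate).
(4,5) = 1 (sole candidate).
(3,5) = 2 (sole candidate).
(7,5) = 4 (sole candidate).
(7,6) = 2: row 7 has {1,3,4,6,7}; col 6 has {1,3,5,6,7}; region has {1,3,4,6,7} → only 2 remains.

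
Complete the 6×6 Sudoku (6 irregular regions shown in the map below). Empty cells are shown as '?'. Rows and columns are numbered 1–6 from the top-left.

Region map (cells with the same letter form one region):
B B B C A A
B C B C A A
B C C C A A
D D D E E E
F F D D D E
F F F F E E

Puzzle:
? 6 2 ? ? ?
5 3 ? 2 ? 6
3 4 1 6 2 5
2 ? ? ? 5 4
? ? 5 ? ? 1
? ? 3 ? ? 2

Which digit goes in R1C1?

R1C4 = 5: row 1 has {2,6}; col 4 has {2,6}; region has {1,2,3,4,6} → only 5 remains.
R1C6 = 3: row 1 has {2,5,6}; col 6 has {1,2,4,5,6}; region has {2,5,6} → only 3 remains.
R2C3 = 4: row 2 has {2,3,5,6}; col 3 has {1,2,3,5}; region has {2,3,5,6} → only 4 remains.
R2C5 = 1: row 2 has {2,3,4,5,6}; col 5 has {2,5}; region has {2,3,5,6} → only 1 remains.
R4C2 = 1: row 4 has {2,4,5}; col 2 has {3,4,6}; region has {2,5} → only 1 remains.
R4C3 = 6: row 4 has {1,2,4,5}; col 3 has {1,2,3,4,5}; region has {1,2,5} → only 6 remains.
R4C4 = 3: row 4 has {1,2,4,5,6}; col 4 has {2,5,6}; region has {1,2,4,5} → only 3 remains.
R5C2 = 2: row 5 has {1,5}; col 2 has {1,3,4,6}; region has {3} → only 2 remains.
R5C4 = 4: row 5 has {1,2,5}; col 4 has {2,3,5,6}; region has {1,2,5,6} → only 4 remains.
R5C5 = 3: row 5 has {1,2,4,5}; col 5 has {1,2,5}; region has {1,2,4,5,6} → only 3 remains.
R6C2 = 5: row 6 has {2,3}; col 2 has {1,2,3,4,6}; region has {2,3} → only 5 remains.
R6C4 = 1: row 6 has {2,3,5}; col 4 has {2,3,4,5,6}; region has {2,3,5} → only 1 remains.
R6C5 = 6: row 6 has {1,2,3,5}; col 5 has {1,2,3,5}; region has {1,2,3,4,5} → only 6 remains.
R1C1 = 1: row 1 has {2,3,5,6}; col 1 has {2,3,5}; region has {2,3,4,5,6} → only 1 remains.

1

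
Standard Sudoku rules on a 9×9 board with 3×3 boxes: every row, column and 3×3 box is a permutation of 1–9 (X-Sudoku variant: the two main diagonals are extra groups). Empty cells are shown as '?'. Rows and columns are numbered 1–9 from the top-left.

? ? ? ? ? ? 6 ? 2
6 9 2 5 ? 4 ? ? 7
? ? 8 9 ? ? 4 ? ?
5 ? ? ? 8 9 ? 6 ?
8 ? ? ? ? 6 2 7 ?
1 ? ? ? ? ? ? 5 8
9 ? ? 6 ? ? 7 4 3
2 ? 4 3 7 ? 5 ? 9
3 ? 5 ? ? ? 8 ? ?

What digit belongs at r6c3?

6

r1c1 = 4: row 1 has {2,6}; col 1 has {1,2,3,5,6,8,9}; box has {2,6,8,9}; main diagonal has {7,8,9} → only 4 remains.
r3c1 = 7: row 3 has {4,8,9}; col 1 has {1,2,3,4,5,6,8,9}; box has {2,4,6,8,9} → only 7 remains.
r6c4 = 7: row 6 has {1,5,8}; col 4 has {3,5,6,9}; box has {6,8,9}; anti-diagonal has {2,3,4,9} → only 7 remains.
r7c3 = 1: row 7 has {3,4,6,7,9}; col 3 has {2,4,5,8}; box has {2,3,4,5,9}; anti-diagonal has {2,3,4,7,9} → only 1 remains.
r8c8 = 1: row 8 has {2,3,4,5,7,9}; col 8 has {4,5,6,7}; box has {3,4,5,7,8,9}; main diagonal has {4,7,8,9} → only 1 remains.
r9c8 = 2: row 9 has {3,5,8}; col 8 has {1,4,5,6,7}; box has {1,3,4,5,7,8,9} → only 2 remains.
r9c9 = 6: row 9 has {2,3,5,8}; col 9 has {2,3,7,8,9}; box has {1,2,3,4,5,7,8,9}; main diagonal has {1,4,7,8,9} → only 6 remains.
r1c3 = 3: row 1 has {2,4,6}; col 3 has {1,2,4,5,8}; box has {2,4,6,7,8,9} → only 3 remains.
r1c5 = 1: row 1 has {2,3,4,6}; col 5 has {7,8}; box has {4,5,9} → only 1 remains.
r2c5 = 3: row 2 has {2,4,5,6,7,9}; col 5 has {1,7,8}; box has {1,4,5,9} → only 3 remains.
r2c7 = 1: row 2 has {2,3,4,5,6,7,9}; col 7 has {2,4,5,6,7,8}; box has {2,4,6,7} → only 1 remains.
r2c8 = 8: row 2 has {1,2,3,4,5,6,7,9}; col 8 has {1,2,4,5,6,7}; box has {1,2,4,6,7}; anti-diagonal has {1,2,3,4,7,9} → only 8 remains.
r3c6 = 2: row 3 has {4,7,8,9}; col 6 has {4,6,9}; box has {1,3,4,5,9} → only 2 remains.
r3c8 = 3: row 3 has {2,4,7,8,9}; col 8 has {1,2,4,5,6,7,8}; box has {1,2,4,6,7,8} → only 3 remains.
r3c9 = 5: row 3 has {2,3,4,7,8,9}; col 9 has {2,3,6,7,8,9}; box has {1,2,3,4,6,7,8} → only 5 remains.
r4c3 = 7: row 4 has {5,6,8,9}; col 3 has {1,2,3,4,5,8}; box has {1,5,8} → only 7 remains.
r4c4 = 2: row 4 has {5,6,7,8,9}; col 4 has {3,5,6,7,9}; box has {6,7,8,9}; main diagonal has {1,4,6,7,8,9} → only 2 remains.
r4c7 = 3: row 4 has {2,5,6,7,8,9}; col 7 has {1,2,4,5,6,7,8}; box has {2,5,6,7,8} → only 3 remains.
r5c3 = 9: row 5 has {2,6,7,8}; col 3 has {1,2,3,4,5,7,8}; box has {1,5,7,8} → only 9 remains.
r5c5 = 5: row 5 has {2,6,7,8,9}; col 5 has {1,3,7,8}; box has {2,6,7,8,9}; main diagonal has {1,2,4,6,7,8,9}; anti-diagonal has {1,2,3,4,7,8,9} → only 5 remains.
r6c3 = 6: row 6 has {1,5,7,8}; col 3 has {1,2,3,4,5,7,8,9}; box has {1,5,7,8,9} → only 6 remains.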